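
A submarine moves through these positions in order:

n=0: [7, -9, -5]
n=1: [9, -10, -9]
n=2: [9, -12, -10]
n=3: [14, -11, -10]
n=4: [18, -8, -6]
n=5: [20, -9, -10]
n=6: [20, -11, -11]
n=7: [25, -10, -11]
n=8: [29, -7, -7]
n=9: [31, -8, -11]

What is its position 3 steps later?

[40, -6, -8]

The moves between consecutive positions are [+2, -1, -4], [+0, -2, -1], [+5, +1, +0], [+4, +3, +4], [+2, -1, -4], [+0, -2, -1], [+5, +1, +0], [+4, +3, +4], [+2, -1, -4]; they repeat the 4-cycle [[+2, -1, -4], [+0, -2, -1], [+5, +1, +0], [+4, +3, +4]].
step 10: apply [+0, -2, -1] → [31, -10, -12]
step 11: apply [+5, +1, +0] → [36, -9, -12]
step 12: apply [+4, +3, +4] → [40, -6, -8]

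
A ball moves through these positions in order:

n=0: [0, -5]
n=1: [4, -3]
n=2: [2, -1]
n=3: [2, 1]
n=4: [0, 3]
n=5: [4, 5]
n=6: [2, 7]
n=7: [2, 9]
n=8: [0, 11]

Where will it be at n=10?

[2, 15]

First: cycles through 0, 4, 2, 2 every 4 steps. Step 10 lands at position 2 of the cycle → 2.
Second: linear, +2 per step → 15 at step 10.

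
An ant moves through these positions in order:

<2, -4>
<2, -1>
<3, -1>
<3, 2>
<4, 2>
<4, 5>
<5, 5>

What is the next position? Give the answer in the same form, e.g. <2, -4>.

<5, 8>

Differencing gives <+0, +3>, <+1, +0>, <+0, +3>, <+1, +0>, <+0, +3>, <+1, +0>. This is the pattern <+0, +3>, <+1, +0> repeated.
step 7: apply <+0, +3> → <5, 8>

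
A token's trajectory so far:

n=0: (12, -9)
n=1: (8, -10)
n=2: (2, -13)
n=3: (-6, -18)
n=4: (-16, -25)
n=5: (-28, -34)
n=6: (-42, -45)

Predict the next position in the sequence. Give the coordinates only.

(-58, -58)

First differences are (-4, -1), (-6, -3), (-8, -5), (-10, -7), (-12, -9), (-14, -11); their common second difference is (-2, -2) (constant acceleration).
step 7: (-42, -45) + (-16, -13) → (-58, -58)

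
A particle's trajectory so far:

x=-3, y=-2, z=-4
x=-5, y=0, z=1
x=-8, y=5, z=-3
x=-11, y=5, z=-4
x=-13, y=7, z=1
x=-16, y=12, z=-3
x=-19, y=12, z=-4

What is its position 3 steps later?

x=-27, y=19, z=-4

Differencing gives (-2, +2, +5), (-3, +5, -4), (-3, +0, -1), (-2, +2, +5), (-3, +5, -4), (-3, +0, -1). This is the pattern (-2, +2, +5), (-3, +5, -4), (-3, +0, -1) repeated.
step 7: apply (-2, +2, +5) → x=-21, y=14, z=1
step 8: apply (-3, +5, -4) → x=-24, y=19, z=-3
step 9: apply (-3, +0, -1) → x=-27, y=19, z=-4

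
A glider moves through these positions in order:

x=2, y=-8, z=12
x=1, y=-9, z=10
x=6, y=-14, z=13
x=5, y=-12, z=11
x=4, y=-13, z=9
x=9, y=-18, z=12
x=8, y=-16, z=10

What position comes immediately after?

The moves between consecutive positions are (-1,-1,-2), (+5,-5,+3), (-1,+2,-2), (-1,-1,-2), (+5,-5,+3), (-1,+2,-2); they repeat the 3-cycle [(-1,-1,-2), (+5,-5,+3), (-1,+2,-2)].
step 7: apply (-1,-1,-2) → x=7, y=-17, z=8

x=7, y=-17, z=8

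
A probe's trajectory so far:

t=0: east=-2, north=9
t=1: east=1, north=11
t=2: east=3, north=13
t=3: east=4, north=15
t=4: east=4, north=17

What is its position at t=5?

Taking differences between consecutive positions: (+3, +2), (+2, +2), (+1, +2), (+0, +2). These grow by (-1, +0) each step.
step 5: east=4, north=17 + (-1, +2) → east=3, north=19

east=3, north=19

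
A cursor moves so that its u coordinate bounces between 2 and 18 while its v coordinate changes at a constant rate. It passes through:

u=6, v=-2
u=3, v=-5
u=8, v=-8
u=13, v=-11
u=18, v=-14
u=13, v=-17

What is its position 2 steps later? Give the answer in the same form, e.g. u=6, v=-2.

The u coordinate reflects between 2 and 18, moving 5 per step.
  step 6: 13 → 8
  step 7: 8 → 3
The v coordinate changes by -3 each step: at step 7 it is -23.

u=3, v=-23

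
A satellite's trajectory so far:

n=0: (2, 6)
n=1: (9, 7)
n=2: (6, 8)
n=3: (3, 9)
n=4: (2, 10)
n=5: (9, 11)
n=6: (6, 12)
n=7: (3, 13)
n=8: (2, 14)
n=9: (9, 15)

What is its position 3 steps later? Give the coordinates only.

(2, 18)

First: cycles through 2, 9, 6, 3 every 4 steps. Step 12 lands at position 0 of the cycle → 2.
Second: linear, +1 per step → 18 at step 12.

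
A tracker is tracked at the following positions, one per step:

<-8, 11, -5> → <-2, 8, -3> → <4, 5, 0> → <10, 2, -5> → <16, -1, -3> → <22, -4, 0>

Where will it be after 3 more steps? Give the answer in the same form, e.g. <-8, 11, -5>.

<40, -13, 0>

The first coordinate changes by +6 each step, so at step 8 it is -8 + 8·(6) = 40.
The second coordinate changes by -3 each step, so at step 8 it is 11 + 8·(-3) = -13.
The third coordinate repeats the cycle [-5, -3, 0] with period 3; step 8 mod 3 = 2, giving 0.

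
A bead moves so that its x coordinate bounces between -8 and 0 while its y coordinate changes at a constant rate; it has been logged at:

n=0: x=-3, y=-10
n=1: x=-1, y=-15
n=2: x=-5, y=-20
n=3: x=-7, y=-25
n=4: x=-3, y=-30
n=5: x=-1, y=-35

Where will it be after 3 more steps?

x=-3, y=-50

The x coordinate travels 4 per step and bounces off the walls at -8 and 0.
  step 6: -1 → -5
  step 7: -5 → -7
  step 8: -7 → -3
The y coordinate changes by -5 each step: at step 8 it is -50.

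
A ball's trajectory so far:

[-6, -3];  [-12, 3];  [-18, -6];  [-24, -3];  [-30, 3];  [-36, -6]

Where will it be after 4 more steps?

[-60, -3]

First: linear, -6 per step → -60 at step 9.
Second: cycles through -3, 3, -6 every 3 steps. Step 9 lands at position 0 of the cycle → -3.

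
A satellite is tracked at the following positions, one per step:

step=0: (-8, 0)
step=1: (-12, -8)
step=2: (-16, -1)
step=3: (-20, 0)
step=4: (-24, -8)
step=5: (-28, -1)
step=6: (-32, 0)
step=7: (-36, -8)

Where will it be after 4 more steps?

(-52, -1)

First: linear, -4 per step → -52 at step 11.
Second: cycles through 0, -8, -1 every 3 steps. Step 11 lands at position 2 of the cycle → -1.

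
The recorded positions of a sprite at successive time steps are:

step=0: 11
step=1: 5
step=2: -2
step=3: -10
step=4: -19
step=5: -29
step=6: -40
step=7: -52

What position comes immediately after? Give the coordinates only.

Successive displacements: -6, -7, -8, -9, -10, -11, -12 — each changes by -1.
step 8: -52 − 13 → -65

-65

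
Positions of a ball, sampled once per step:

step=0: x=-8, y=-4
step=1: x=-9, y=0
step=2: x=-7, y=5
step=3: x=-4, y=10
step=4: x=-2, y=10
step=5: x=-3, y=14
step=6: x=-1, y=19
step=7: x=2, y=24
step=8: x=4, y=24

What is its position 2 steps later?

x=5, y=33

Step-to-step displacements: (-1,+4), (+2,+5), (+3,+5), (+2,+0), (-1,+4), (+2,+5), (+3,+5), (+2,+0) — a repeating cycle of length 4.
step 9: apply (-1,+4) → x=3, y=28
step 10: apply (+2,+5) → x=5, y=33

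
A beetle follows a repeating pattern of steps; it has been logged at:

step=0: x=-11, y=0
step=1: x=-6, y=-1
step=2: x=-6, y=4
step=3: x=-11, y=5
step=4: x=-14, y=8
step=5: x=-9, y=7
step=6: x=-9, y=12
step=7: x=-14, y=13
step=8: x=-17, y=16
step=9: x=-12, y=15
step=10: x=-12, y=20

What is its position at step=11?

x=-17, y=21

The moves between consecutive positions are (+5, -1), (+0, +5), (-5, +1), (-3, +3), (+5, -1), (+0, +5), (-5, +1), (-3, +3), (+5, -1), (+0, +5); they repeat the 4-cycle [(+5, -1), (+0, +5), (-5, +1), (-3, +3)].
step 11: apply (-5, +1) → x=-17, y=21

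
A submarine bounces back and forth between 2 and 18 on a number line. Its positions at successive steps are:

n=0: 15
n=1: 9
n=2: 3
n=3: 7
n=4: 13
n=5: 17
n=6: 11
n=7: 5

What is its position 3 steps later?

The value travels 6 per step and bounces off the walls at 2 and 18.
  step 8: 5 → 5
  step 9: 5 → 11
  step 10: 11 → 17

17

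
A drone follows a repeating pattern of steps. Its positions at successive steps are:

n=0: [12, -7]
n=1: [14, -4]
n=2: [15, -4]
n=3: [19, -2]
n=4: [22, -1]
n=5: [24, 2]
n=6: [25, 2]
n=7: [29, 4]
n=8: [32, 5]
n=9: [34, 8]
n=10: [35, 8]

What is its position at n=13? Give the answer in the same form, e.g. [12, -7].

The moves between consecutive positions are [+2, +3], [+1, +0], [+4, +2], [+3, +1], [+2, +3], [+1, +0], [+4, +2], [+3, +1], [+2, +3], [+1, +0]; they repeat the 4-cycle [[+2, +3], [+1, +0], [+4, +2], [+3, +1]].
step 11: apply [+4, +2] → [39, 10]
step 12: apply [+3, +1] → [42, 11]
step 13: apply [+2, +3] → [44, 14]

[44, 14]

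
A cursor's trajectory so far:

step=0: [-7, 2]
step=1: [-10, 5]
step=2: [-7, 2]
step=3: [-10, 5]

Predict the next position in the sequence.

Step-to-step displacements: [-3, +3], [+3, -3], [-3, +3]; each is -1× the previous.
step 4: [-10, 5] + [+3, -3] → [-7, 2]

[-7, 2]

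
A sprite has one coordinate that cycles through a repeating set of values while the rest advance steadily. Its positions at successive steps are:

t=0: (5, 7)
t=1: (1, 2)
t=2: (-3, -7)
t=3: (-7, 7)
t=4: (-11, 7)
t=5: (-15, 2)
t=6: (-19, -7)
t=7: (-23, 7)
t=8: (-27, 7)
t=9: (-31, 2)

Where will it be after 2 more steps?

The first coordinate changes by -4 each step, so at step 11 it is 5 + 11·(-4) = -39.
The second coordinate repeats the cycle [7, 2, -7, 7] with period 4; step 11 mod 4 = 3, giving 7.

(-39, 7)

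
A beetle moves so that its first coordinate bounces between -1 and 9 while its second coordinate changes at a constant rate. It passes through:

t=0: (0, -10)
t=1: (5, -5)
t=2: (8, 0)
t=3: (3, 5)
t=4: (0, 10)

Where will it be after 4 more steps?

The first coordinate reflects between -1 and 9, moving 5 per step.
  step 5: 0 → 5
  step 6: 5 → 8
  step 7: 8 → 3
  step 8: 3 → 0
The second coordinate changes by +5 each step: at step 8 it is 30.

(0, 30)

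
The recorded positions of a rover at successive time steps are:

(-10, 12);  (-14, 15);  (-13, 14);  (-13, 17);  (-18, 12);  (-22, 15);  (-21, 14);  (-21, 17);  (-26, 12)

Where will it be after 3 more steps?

Step-to-step displacements: (-4, +3), (+1, -1), (+0, +3), (-5, -5), (-4, +3), (+1, -1), (+0, +3), (-5, -5) — a repeating cycle of length 4.
step 9: apply (-4, +3) → (-30, 15)
step 10: apply (+1, -1) → (-29, 14)
step 11: apply (+0, +3) → (-29, 17)

(-29, 17)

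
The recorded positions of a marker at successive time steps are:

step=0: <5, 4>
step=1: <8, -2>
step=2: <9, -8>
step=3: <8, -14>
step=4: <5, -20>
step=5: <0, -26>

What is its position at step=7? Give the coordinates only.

<-16, -38>

First differences are <+3, -6>, <+1, -6>, <-1, -6>, <-3, -6>, <-5, -6>; their common second difference is <-2, +0> (constant acceleration).
step 6: <0, -26> + <-7, -6> → <-7, -32>
step 7: <-7, -32> + <-9, -6> → <-16, -38>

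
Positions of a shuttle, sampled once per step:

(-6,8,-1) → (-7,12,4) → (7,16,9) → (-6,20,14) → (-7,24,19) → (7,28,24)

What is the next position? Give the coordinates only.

(-6,32,29)

First: cycles through -6, -7, 7 every 3 steps. Step 6 lands at position 0 of the cycle → -6.
Second: linear, +4 per step → 32 at step 6.
Third: linear, +5 per step → 29 at step 6.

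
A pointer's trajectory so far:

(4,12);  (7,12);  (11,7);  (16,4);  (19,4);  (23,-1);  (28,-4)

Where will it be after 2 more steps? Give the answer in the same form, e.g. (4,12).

(35,-9)

Differencing gives (+3,+0), (+4,-5), (+5,-3), (+3,+0), (+4,-5), (+5,-3). This is the pattern (+3,+0), (+4,-5), (+5,-3) repeated.
step 7: apply (+3,+0) → (31,-4)
step 8: apply (+4,-5) → (35,-9)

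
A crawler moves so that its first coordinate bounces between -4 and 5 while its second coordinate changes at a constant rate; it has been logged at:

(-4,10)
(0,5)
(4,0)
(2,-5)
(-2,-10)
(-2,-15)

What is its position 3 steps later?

The first coordinate reflects between -4 and 5, moving 4 per step.
  step 6: -2 → 2
  step 7: 2 → 4
  step 8: 4 → 0
The second coordinate changes by -5 each step: at step 8 it is -30.

(0,-30)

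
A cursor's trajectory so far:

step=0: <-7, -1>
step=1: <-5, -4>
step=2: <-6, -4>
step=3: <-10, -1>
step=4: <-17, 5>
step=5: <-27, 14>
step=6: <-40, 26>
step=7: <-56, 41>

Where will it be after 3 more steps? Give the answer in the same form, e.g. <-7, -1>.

<-122, 104>

Successive displacements: <+2, -3>, <-1, +0>, <-4, +3>, <-7, +6>, <-10, +9>, <-13, +12>, <-16, +15> — each changes by <-3, +3>.
step 8: <-56, 41> + <-19, +18> → <-75, 59>
step 9: <-75, 59> + <-22, +21> → <-97, 80>
step 10: <-97, 80> + <-25, +24> → <-122, 104>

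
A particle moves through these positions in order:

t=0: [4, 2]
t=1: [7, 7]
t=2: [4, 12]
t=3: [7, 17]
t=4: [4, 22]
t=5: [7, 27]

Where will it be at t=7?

[7, 37]

First: cycles through 4, 7 every 2 steps. Step 7 lands at position 1 of the cycle → 7.
Second: linear, +5 per step → 37 at step 7.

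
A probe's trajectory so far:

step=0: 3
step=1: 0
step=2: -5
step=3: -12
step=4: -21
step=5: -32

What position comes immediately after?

Taking differences between consecutive positions: -3, -5, -7, -9, -11. These grow by -2 each step.
step 6: -32 − 13 → -45

-45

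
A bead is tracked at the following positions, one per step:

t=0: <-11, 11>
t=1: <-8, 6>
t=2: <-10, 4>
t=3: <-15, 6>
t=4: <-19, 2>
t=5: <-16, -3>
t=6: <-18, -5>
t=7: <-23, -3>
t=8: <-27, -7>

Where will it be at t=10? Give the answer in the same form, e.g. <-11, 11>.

The moves between consecutive positions are <+3, -5>, <-2, -2>, <-5, +2>, <-4, -4>, <+3, -5>, <-2, -2>, <-5, +2>, <-4, -4>; they repeat the 4-cycle [<+3, -5>, <-2, -2>, <-5, +2>, <-4, -4>].
step 9: apply <+3, -5> → <-24, -12>
step 10: apply <-2, -2> → <-26, -14>

<-26, -14>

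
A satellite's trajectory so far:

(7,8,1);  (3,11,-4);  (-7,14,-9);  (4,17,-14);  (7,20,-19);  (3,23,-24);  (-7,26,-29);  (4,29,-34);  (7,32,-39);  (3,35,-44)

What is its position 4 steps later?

(3,47,-64)

The first coordinate repeats the cycle [7, 3, -7, 4] with period 4; step 13 mod 4 = 1, giving 3.
The second coordinate changes by +3 each step, so at step 13 it is 8 + 13·(3) = 47.
The third coordinate changes by -5 each step, so at step 13 it is 1 + 13·(-5) = -64.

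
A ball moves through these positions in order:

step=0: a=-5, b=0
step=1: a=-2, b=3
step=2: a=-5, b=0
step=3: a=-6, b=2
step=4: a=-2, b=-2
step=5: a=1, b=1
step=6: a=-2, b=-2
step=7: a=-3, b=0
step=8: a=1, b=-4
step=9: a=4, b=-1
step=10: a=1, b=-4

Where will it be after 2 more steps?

The moves between consecutive positions are (+3, +3), (-3, -3), (-1, +2), (+4, -4), (+3, +3), (-3, -3), (-1, +2), (+4, -4), (+3, +3), (-3, -3); they repeat the 4-cycle [(+3, +3), (-3, -3), (-1, +2), (+4, -4)].
step 11: apply (-1, +2) → a=0, b=-2
step 12: apply (+4, -4) → a=4, b=-6

a=4, b=-6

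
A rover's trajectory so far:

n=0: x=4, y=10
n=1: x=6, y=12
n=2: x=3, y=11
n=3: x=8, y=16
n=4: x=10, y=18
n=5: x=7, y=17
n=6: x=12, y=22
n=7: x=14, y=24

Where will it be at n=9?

Differencing gives (+2,+2), (-3,-1), (+5,+5), (+2,+2), (-3,-1), (+5,+5), (+2,+2). This is the pattern (+2,+2), (-3,-1), (+5,+5) repeated.
step 8: apply (-3,-1) → x=11, y=23
step 9: apply (+5,+5) → x=16, y=28

x=16, y=28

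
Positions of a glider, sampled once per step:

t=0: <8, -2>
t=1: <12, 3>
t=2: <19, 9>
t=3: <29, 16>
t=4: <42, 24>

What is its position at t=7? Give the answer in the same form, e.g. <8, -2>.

Successive displacements: <+4, +5>, <+7, +6>, <+10, +7>, <+13, +8> — each changes by <+3, +1>.
step 5: <42, 24> + <+16, +9> → <58, 33>
step 6: <58, 33> + <+19, +10> → <77, 43>
step 7: <77, 43> + <+22, +11> → <99, 54>

<99, 54>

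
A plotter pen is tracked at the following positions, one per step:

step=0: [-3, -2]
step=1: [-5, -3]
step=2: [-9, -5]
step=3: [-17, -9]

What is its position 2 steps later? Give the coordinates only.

Step-to-step displacements: [-2, -1], [-4, -2], [-8, -4]; each is 2× the previous.
step 4: [-17, -9] + [-16, -8] → [-33, -17]
step 5: [-33, -17] + [-32, -16] → [-65, -33]

[-65, -33]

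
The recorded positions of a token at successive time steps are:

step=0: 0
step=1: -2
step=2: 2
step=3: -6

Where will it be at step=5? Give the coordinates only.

Consecutive displacements -2, +4, -8 scale by a factor of -2 each step.
step 4: -6 + 16 → 10
step 5: 10 − 32 → -22

-22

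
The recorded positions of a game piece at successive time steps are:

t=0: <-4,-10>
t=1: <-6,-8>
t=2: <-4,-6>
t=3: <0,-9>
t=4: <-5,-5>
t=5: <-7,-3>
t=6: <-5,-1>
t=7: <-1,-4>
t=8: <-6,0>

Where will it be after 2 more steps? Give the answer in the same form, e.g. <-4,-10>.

The moves between consecutive positions are <-2,+2>, <+2,+2>, <+4,-3>, <-5,+4>, <-2,+2>, <+2,+2>, <+4,-3>, <-5,+4>; they repeat the 4-cycle [<-2,+2>, <+2,+2>, <+4,-3>, <-5,+4>].
step 9: apply <-2,+2> → <-8,2>
step 10: apply <+2,+2> → <-6,4>

<-6,4>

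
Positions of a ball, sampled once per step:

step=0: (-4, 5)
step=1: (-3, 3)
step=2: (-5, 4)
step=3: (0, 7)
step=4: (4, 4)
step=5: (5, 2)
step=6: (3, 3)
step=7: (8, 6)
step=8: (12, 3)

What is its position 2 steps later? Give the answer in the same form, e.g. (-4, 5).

(11, 2)

Step-to-step displacements: (+1, -2), (-2, +1), (+5, +3), (+4, -3), (+1, -2), (-2, +1), (+5, +3), (+4, -3) — a repeating cycle of length 4.
step 9: apply (+1, -2) → (13, 1)
step 10: apply (-2, +1) → (11, 2)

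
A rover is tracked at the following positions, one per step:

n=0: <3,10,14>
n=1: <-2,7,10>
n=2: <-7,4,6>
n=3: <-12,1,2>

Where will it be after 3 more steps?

The position changes by <-5,-3,-4> every step.
step 4: <-12,1,2> + <-5,-3,-4> → <-17,-2,-2>
step 5: <-17,-2,-2> + <-5,-3,-4> → <-22,-5,-6>
step 6: <-22,-5,-6> + <-5,-3,-4> → <-27,-8,-10>

<-27,-8,-10>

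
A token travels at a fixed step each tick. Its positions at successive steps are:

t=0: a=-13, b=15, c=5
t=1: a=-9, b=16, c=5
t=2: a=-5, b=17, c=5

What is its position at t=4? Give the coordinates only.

Constant displacement of (+4, +1, +0) per step.
step 3: a=-5, b=17, c=5 + (+4, +1, +0) → a=-1, b=18, c=5
step 4: a=-1, b=18, c=5 + (+4, +1, +0) → a=3, b=19, c=5

a=3, b=19, c=5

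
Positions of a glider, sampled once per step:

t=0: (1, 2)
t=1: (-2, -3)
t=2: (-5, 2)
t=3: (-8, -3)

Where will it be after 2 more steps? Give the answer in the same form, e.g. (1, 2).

The first coordinate changes by -3 each step, so at step 5 it is 1 + 5·(-3) = -14.
The second coordinate repeats the cycle [2, -3] with period 2; step 5 mod 2 = 1, giving -3.

(-14, -3)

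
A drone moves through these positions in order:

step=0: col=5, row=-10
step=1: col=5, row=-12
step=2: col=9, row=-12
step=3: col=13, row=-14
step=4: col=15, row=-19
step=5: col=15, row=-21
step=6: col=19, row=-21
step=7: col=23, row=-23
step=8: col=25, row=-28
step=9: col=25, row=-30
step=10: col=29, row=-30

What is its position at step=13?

col=35, row=-39

The moves between consecutive positions are (+0, -2), (+4, +0), (+4, -2), (+2, -5), (+0, -2), (+4, +0), (+4, -2), (+2, -5), (+0, -2), (+4, +0); they repeat the 4-cycle [(+0, -2), (+4, +0), (+4, -2), (+2, -5)].
step 11: apply (+4, -2) → col=33, row=-32
step 12: apply (+2, -5) → col=35, row=-37
step 13: apply (+0, -2) → col=35, row=-39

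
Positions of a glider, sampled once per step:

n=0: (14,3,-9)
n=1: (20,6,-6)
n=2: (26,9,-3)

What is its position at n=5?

(44,18,6)

Each step adds (+6,+3,+3) to the position.
step 3: (26,9,-3) + (+6,+3,+3) → (32,12,0)
step 4: (32,12,0) + (+6,+3,+3) → (38,15,3)
step 5: (38,15,3) + (+6,+3,+3) → (44,18,6)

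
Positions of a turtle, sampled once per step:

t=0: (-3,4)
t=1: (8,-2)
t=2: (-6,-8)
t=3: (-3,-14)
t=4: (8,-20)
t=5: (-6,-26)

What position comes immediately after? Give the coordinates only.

(-3,-32)

The first coordinate repeats the cycle [-3, 8, -6] with period 3; step 6 mod 3 = 0, giving -3.
The second coordinate changes by -6 each step, so at step 6 it is 4 + 6·(-6) = -32.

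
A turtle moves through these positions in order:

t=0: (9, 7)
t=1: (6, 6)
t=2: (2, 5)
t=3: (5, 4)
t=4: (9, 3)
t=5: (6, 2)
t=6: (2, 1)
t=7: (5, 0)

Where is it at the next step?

(9, -1)

The first coordinate repeats the cycle [9, 6, 2, 5] with period 4; step 8 mod 4 = 0, giving 9.
The second coordinate changes by -1 each step, so at step 8 it is 7 + 8·(-1) = -1.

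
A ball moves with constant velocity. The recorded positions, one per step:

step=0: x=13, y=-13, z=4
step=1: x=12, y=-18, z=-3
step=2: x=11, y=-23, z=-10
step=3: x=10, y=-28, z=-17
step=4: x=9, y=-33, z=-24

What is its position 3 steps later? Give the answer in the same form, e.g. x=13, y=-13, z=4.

x=6, y=-48, z=-45

Each step adds (-1, -5, -7) to the position.
step 5: x=9, y=-33, z=-24 + (-1, -5, -7) → x=8, y=-38, z=-31
step 6: x=8, y=-38, z=-31 + (-1, -5, -7) → x=7, y=-43, z=-38
step 7: x=7, y=-43, z=-38 + (-1, -5, -7) → x=6, y=-48, z=-45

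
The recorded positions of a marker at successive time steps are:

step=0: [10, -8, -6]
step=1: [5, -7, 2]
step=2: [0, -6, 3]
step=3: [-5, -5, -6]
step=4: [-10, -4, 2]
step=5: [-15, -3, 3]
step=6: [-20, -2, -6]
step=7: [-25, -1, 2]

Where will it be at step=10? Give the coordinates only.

The first coordinate changes by -5 each step, so at step 10 it is 10 + 10·(-5) = -40.
The second coordinate changes by +1 each step, so at step 10 it is -8 + 10·(1) = 2.
The third coordinate repeats the cycle [-6, 2, 3] with period 3; step 10 mod 3 = 1, giving 2.

[-40, 2, 2]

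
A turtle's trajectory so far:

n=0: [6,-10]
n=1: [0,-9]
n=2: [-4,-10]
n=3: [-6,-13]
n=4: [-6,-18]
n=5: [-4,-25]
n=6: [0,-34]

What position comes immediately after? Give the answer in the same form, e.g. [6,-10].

First differences are [-6,+1], [-4,-1], [-2,-3], [+0,-5], [+2,-7], [+4,-9]; their common second difference is [+2,-2] (constant acceleration).
step 7: [0,-34] + [+6,-11] → [6,-45]

[6,-45]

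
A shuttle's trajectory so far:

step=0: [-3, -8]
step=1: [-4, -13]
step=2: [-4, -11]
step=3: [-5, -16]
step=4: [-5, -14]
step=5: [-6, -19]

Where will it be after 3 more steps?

Step-to-step displacements: [-1, -5], [+0, +2], [-1, -5], [+0, +2], [-1, -5] — a repeating cycle of length 2.
step 6: apply [+0, +2] → [-6, -17]
step 7: apply [-1, -5] → [-7, -22]
step 8: apply [+0, +2] → [-7, -20]

[-7, -20]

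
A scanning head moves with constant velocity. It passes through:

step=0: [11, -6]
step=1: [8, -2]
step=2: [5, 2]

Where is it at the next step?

The position changes by [-3, +4] every step.
step 3: [5, 2] + [-3, +4] → [2, 6]

[2, 6]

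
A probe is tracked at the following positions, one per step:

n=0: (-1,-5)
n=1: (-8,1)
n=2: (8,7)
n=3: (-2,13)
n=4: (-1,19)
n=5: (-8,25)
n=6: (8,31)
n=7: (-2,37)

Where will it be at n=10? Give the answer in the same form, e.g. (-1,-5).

First: cycles through -1, -8, 8, -2 every 4 steps. Step 10 lands at position 2 of the cycle → 8.
Second: linear, +6 per step → 55 at step 10.

(8,55)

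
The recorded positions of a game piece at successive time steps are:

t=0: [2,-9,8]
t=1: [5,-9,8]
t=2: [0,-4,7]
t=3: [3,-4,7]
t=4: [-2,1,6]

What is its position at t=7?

[-1,6,5]

Step-to-step displacements: [+3,+0,+0], [-5,+5,-1], [+3,+0,+0], [-5,+5,-1] — a repeating cycle of length 2.
step 5: apply [+3,+0,+0] → [1,1,6]
step 6: apply [-5,+5,-1] → [-4,6,5]
step 7: apply [+3,+0,+0] → [-1,6,5]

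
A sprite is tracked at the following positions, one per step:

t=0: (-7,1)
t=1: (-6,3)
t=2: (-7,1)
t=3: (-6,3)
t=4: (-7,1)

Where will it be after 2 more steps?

Consecutive displacements (+1,+2), (-1,-2), (+1,+2), (-1,-2) scale by a factor of -1 each step.
step 5: (-7,1) + (+1,+2) → (-6,3)
step 6: (-6,3) + (-1,-2) → (-7,1)

(-7,1)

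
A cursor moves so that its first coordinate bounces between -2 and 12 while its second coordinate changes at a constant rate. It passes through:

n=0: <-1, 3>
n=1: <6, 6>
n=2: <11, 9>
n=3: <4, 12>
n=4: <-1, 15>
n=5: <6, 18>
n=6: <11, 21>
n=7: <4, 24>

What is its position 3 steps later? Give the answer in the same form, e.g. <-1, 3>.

The first coordinate reflects between -2 and 12, moving 7 per step.
  step 8: 4 → -1
  step 9: -1 → 6
  step 10: 6 → 11
The second coordinate changes by +3 each step: at step 10 it is 33.

<11, 33>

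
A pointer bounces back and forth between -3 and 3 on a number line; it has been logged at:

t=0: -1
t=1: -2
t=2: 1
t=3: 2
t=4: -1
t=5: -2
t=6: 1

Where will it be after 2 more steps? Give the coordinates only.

The value reflects between -3 and 3, moving 3 per step.
  step 7: 1 → 2
  step 8: 2 → -1

-1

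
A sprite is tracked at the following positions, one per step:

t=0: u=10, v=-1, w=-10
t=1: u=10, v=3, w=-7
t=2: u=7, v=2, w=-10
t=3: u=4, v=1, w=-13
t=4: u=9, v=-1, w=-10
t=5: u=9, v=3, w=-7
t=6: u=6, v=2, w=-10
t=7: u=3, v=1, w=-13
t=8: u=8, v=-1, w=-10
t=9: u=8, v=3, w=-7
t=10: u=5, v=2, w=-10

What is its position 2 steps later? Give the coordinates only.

Differencing gives (+0, +4, +3), (-3, -1, -3), (-3, -1, -3), (+5, -2, +3), (+0, +4, +3), (-3, -1, -3), (-3, -1, -3), (+5, -2, +3), (+0, +4, +3), (-3, -1, -3). This is the pattern (+0, +4, +3), (-3, -1, -3), (-3, -1, -3), (+5, -2, +3) repeated.
step 11: apply (-3, -1, -3) → u=2, v=1, w=-13
step 12: apply (+5, -2, +3) → u=7, v=-1, w=-10

u=7, v=-1, w=-10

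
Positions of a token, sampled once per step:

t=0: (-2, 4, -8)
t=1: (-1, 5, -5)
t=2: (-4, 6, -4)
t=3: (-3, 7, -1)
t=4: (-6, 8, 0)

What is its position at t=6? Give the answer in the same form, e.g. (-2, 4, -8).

(-8, 10, 4)

Step-to-step displacements: (+1, +1, +3), (-3, +1, +1), (+1, +1, +3), (-3, +1, +1) — a repeating cycle of length 2.
step 5: apply (+1, +1, +3) → (-5, 9, 3)
step 6: apply (-3, +1, +1) → (-8, 10, 4)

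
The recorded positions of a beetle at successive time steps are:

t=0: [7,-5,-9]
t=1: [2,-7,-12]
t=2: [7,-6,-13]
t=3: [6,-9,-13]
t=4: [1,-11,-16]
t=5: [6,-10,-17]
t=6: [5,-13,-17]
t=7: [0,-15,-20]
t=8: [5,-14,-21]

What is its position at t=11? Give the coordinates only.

Step-to-step displacements: [-5,-2,-3], [+5,+1,-1], [-1,-3,+0], [-5,-2,-3], [+5,+1,-1], [-1,-3,+0], [-5,-2,-3], [+5,+1,-1] — a repeating cycle of length 3.
step 9: apply [-1,-3,+0] → [4,-17,-21]
step 10: apply [-5,-2,-3] → [-1,-19,-24]
step 11: apply [+5,+1,-1] → [4,-18,-25]

[4,-18,-25]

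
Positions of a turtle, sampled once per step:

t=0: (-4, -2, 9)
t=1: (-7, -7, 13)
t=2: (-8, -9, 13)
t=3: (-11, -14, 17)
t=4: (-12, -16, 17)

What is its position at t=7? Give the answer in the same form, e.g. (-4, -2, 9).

(-19, -28, 25)

Step-to-step displacements: (-3, -5, +4), (-1, -2, +0), (-3, -5, +4), (-1, -2, +0) — a repeating cycle of length 2.
step 5: apply (-3, -5, +4) → (-15, -21, 21)
step 6: apply (-1, -2, +0) → (-16, -23, 21)
step 7: apply (-3, -5, +4) → (-19, -28, 25)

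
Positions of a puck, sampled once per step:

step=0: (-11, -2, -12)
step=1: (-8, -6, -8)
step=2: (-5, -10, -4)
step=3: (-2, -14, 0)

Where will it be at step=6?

(7, -26, 12)

Constant displacement of (+3, -4, +4) per step.
step 4: (-2, -14, 0) + (+3, -4, +4) → (1, -18, 4)
step 5: (1, -18, 4) + (+3, -4, +4) → (4, -22, 8)
step 6: (4, -22, 8) + (+3, -4, +4) → (7, -26, 12)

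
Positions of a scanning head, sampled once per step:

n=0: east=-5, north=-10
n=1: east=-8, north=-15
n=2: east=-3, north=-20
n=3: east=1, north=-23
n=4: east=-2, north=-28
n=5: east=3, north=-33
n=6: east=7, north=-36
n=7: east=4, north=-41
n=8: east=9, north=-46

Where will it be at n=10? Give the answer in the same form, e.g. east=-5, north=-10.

Differencing gives (-3, -5), (+5, -5), (+4, -3), (-3, -5), (+5, -5), (+4, -3), (-3, -5), (+5, -5). This is the pattern (-3, -5), (+5, -5), (+4, -3) repeated.
step 9: apply (+4, -3) → east=13, north=-49
step 10: apply (-3, -5) → east=10, north=-54

east=10, north=-54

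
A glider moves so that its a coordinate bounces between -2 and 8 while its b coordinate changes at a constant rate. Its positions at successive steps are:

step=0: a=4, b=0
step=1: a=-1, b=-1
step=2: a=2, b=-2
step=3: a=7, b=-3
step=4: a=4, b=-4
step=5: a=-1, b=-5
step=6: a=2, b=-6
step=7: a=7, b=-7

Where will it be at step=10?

The a coordinate travels 5 per step and bounces off the walls at -2 and 8.
  step 8: 7 → 4
  step 9: 4 → -1
  step 10: -1 → 2
The b coordinate changes by -1 each step: at step 10 it is -10.

a=2, b=-10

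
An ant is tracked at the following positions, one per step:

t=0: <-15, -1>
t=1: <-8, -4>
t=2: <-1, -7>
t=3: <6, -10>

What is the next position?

<13, -13>

The position changes by <+7, -3> every step.
step 4: <6, -10> + <+7, -3> → <13, -13>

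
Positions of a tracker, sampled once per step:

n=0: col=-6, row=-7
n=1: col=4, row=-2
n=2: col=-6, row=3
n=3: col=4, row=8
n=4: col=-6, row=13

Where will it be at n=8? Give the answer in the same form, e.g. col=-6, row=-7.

col=-6, row=33

The col coordinate repeats the cycle [-6, 4] with period 2; step 8 mod 2 = 0, giving -6.
The row coordinate changes by +5 each step, so at step 8 it is -7 + 8·(5) = 33.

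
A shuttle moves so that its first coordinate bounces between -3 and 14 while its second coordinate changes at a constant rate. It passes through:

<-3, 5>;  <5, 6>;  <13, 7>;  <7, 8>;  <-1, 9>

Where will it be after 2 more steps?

The first coordinate travels 8 per step and bounces off the walls at -3 and 14.
  step 5: -1 → 3
  step 6: 3 → 11
The second coordinate changes by +1 each step: at step 6 it is 11.

<11, 11>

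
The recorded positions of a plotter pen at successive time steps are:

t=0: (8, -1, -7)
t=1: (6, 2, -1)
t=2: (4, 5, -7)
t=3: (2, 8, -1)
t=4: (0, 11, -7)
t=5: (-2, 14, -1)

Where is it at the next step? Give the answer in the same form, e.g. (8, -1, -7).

The first coordinate changes by -2 each step, so at step 6 it is 8 + 6·(-2) = -4.
The second coordinate changes by +3 each step, so at step 6 it is -1 + 6·(3) = 17.
The third coordinate repeats the cycle [-7, -1] with period 2; step 6 mod 2 = 0, giving -7.

(-4, 17, -7)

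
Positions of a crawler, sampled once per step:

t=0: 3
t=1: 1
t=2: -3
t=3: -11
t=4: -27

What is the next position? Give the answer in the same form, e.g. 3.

-59

Consecutive displacements -2, -4, -8, -16 scale by a factor of 2 each step.
step 5: -27 − 32 → -59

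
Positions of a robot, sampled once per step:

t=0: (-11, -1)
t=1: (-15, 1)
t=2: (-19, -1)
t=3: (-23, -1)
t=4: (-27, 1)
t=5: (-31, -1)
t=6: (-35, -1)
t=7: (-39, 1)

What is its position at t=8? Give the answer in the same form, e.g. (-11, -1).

First: linear, -4 per step → -43 at step 8.
Second: cycles through -1, 1, -1 every 3 steps. Step 8 lands at position 2 of the cycle → -1.

(-43, -1)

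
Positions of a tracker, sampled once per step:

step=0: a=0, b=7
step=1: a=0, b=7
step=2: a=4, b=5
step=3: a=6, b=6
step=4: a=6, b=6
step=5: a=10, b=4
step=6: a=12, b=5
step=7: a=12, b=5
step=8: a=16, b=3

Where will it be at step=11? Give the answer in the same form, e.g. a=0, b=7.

a=22, b=2

The moves between consecutive positions are (+0,+0), (+4,-2), (+2,+1), (+0,+0), (+4,-2), (+2,+1), (+0,+0), (+4,-2); they repeat the 3-cycle [(+0,+0), (+4,-2), (+2,+1)].
step 9: apply (+2,+1) → a=18, b=4
step 10: apply (+0,+0) → a=18, b=4
step 11: apply (+4,-2) → a=22, b=2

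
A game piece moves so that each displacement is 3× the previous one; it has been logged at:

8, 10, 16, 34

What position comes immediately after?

The jumps are +2, +6, +18 — a geometric progression with ratio 3.
step 4: 34 + 54 → 88

88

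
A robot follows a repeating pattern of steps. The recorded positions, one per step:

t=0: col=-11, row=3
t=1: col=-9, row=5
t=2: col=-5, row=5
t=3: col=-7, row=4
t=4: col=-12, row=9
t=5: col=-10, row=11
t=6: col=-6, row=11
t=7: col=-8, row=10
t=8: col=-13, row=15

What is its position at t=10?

Differencing gives (+2,+2), (+4,+0), (-2,-1), (-5,+5), (+2,+2), (+4,+0), (-2,-1), (-5,+5). This is the pattern (+2,+2), (+4,+0), (-2,-1), (-5,+5) repeated.
step 9: apply (+2,+2) → col=-11, row=17
step 10: apply (+4,+0) → col=-7, row=17

col=-7, row=17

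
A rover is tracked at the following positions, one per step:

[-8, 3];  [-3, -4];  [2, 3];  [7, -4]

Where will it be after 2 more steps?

[17, -4]

The first coordinate changes by +5 each step, so at step 5 it is -8 + 5·(5) = 17.
The second coordinate repeats the cycle [3, -4] with period 2; step 5 mod 2 = 1, giving -4.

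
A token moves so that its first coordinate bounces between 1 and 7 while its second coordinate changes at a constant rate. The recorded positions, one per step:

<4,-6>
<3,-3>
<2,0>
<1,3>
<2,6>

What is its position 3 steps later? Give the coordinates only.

The first coordinate travels 1 per step and bounces off the walls at 1 and 7.
  step 5: 2 → 3
  step 6: 3 → 4
  step 7: 4 → 5
The second coordinate changes by +3 each step: at step 7 it is 15.

<5,15>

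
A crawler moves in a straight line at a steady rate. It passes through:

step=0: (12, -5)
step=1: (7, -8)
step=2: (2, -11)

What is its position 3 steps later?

Constant displacement of (-5, -3) per step.
step 3: (2, -11) + (-5, -3) → (-3, -14)
step 4: (-3, -14) + (-5, -3) → (-8, -17)
step 5: (-8, -17) + (-5, -3) → (-13, -20)

(-13, -20)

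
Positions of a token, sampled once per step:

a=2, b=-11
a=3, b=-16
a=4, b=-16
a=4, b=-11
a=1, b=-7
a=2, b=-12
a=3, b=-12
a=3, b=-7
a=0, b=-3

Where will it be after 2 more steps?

a=2, b=-8

Differencing gives (+1,-5), (+1,+0), (+0,+5), (-3,+4), (+1,-5), (+1,+0), (+0,+5), (-3,+4). This is the pattern (+1,-5), (+1,+0), (+0,+5), (-3,+4) repeated.
step 9: apply (+1,-5) → a=1, b=-8
step 10: apply (+1,+0) → a=2, b=-8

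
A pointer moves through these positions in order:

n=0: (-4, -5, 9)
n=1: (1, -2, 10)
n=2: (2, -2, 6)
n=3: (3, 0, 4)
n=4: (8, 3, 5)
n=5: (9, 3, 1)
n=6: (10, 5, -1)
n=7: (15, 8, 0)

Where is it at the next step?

(16, 8, -4)

The moves between consecutive positions are (+5, +3, +1), (+1, +0, -4), (+1, +2, -2), (+5, +3, +1), (+1, +0, -4), (+1, +2, -2), (+5, +3, +1); they repeat the 3-cycle [(+5, +3, +1), (+1, +0, -4), (+1, +2, -2)].
step 8: apply (+1, +0, -4) → (16, 8, -4)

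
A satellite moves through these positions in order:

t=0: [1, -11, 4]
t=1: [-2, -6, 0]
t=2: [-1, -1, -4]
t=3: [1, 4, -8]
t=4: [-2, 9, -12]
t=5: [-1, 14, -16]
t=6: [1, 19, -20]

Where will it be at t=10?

[-2, 39, -36]

First: cycles through 1, -2, -1 every 3 steps. Step 10 lands at position 1 of the cycle → -2.
Second: linear, +5 per step → 39 at step 10.
Third: linear, -4 per step → -36 at step 10.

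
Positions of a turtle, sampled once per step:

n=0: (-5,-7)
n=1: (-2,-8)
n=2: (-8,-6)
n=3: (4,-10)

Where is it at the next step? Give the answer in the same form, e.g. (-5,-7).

(-20,-2)

Consecutive displacements (+3,-1), (-6,+2), (+12,-4) scale by a factor of -2 each step.
step 4: (4,-10) + (-24,+8) → (-20,-2)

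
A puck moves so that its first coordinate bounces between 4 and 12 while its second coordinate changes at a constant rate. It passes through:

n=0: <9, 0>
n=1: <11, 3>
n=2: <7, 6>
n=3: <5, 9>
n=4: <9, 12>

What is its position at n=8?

The first coordinate travels 4 per step and bounces off the walls at 4 and 12.
  step 5: 9 → 11
  step 6: 11 → 7
  step 7: 7 → 5
  step 8: 5 → 9
The second coordinate changes by +3 each step: at step 8 it is 24.

<9, 24>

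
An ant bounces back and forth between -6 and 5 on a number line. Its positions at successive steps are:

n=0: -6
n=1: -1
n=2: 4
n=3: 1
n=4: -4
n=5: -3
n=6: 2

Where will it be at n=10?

The value travels 5 per step and bounces off the walls at -6 and 5.
  step 7: 2 → 3
  step 8: 3 → -2
  step 9: -2 → -5
  step 10: -5 → 0

0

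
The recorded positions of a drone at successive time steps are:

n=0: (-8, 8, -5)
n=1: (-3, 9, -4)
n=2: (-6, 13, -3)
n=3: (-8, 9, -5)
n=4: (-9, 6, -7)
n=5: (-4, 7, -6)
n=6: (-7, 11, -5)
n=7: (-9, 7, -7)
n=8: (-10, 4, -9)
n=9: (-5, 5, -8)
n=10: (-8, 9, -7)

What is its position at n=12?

(-11, 2, -11)

The moves between consecutive positions are (+5, +1, +1), (-3, +4, +1), (-2, -4, -2), (-1, -3, -2), (+5, +1, +1), (-3, +4, +1), (-2, -4, -2), (-1, -3, -2), (+5, +1, +1), (-3, +4, +1); they repeat the 4-cycle [(+5, +1, +1), (-3, +4, +1), (-2, -4, -2), (-1, -3, -2)].
step 11: apply (-2, -4, -2) → (-10, 5, -9)
step 12: apply (-1, -3, -2) → (-11, 2, -11)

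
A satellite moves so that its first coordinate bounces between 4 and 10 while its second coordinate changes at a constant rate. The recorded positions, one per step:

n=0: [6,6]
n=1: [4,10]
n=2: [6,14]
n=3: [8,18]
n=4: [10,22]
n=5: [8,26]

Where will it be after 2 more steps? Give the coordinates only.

[4,34]

The first coordinate reflects between 4 and 10, moving 2 per step.
  step 6: 8 → 6
  step 7: 6 → 4
The second coordinate changes by +4 each step: at step 7 it is 34.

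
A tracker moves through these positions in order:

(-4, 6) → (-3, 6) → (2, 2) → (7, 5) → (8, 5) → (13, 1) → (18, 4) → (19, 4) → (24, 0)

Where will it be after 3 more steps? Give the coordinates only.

Differencing gives (+1, +0), (+5, -4), (+5, +3), (+1, +0), (+5, -4), (+5, +3), (+1, +0), (+5, -4). This is the pattern (+1, +0), (+5, -4), (+5, +3) repeated.
step 9: apply (+5, +3) → (29, 3)
step 10: apply (+1, +0) → (30, 3)
step 11: apply (+5, -4) → (35, -1)

(35, -1)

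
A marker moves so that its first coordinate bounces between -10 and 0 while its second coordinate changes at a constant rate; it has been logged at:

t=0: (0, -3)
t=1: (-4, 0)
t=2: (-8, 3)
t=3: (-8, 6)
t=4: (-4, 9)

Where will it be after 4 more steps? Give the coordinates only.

(-8, 21)

The first coordinate travels 4 per step and bounces off the walls at -10 and 0.
  step 5: -4 → 0
  step 6: 0 → -4
  step 7: -4 → -8
  step 8: -8 → -8
The second coordinate changes by +3 each step: at step 8 it is 21.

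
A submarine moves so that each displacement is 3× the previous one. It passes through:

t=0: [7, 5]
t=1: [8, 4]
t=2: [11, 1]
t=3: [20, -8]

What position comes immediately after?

Consecutive displacements [+1, -1], [+3, -3], [+9, -9] scale by a factor of 3 each step.
step 4: [20, -8] + [+27, -27] → [47, -35]

[47, -35]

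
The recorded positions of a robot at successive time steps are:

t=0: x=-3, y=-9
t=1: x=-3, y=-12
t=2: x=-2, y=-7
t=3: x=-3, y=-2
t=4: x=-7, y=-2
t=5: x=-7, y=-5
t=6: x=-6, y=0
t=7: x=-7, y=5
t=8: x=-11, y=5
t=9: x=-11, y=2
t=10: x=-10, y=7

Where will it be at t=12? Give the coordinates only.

Differencing gives (+0, -3), (+1, +5), (-1, +5), (-4, +0), (+0, -3), (+1, +5), (-1, +5), (-4, +0), (+0, -3), (+1, +5). This is the pattern (+0, -3), (+1, +5), (-1, +5), (-4, +0) repeated.
step 11: apply (-1, +5) → x=-11, y=12
step 12: apply (-4, +0) → x=-15, y=12

x=-15, y=12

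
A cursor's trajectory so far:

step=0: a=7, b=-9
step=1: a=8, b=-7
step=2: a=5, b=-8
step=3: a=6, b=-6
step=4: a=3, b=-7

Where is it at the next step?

a=4, b=-5

Differencing gives (+1,+2), (-3,-1), (+1,+2), (-3,-1). This is the pattern (+1,+2), (-3,-1) repeated.
step 5: apply (+1,+2) → a=4, b=-5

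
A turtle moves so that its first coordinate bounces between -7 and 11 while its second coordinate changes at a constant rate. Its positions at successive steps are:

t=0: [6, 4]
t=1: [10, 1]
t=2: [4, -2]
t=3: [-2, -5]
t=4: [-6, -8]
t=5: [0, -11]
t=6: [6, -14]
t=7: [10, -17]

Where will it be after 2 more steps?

The first coordinate reflects between -7 and 11, moving 6 per step.
  step 8: 10 → 4
  step 9: 4 → -2
The second coordinate changes by -3 each step: at step 9 it is -23.

[-2, -23]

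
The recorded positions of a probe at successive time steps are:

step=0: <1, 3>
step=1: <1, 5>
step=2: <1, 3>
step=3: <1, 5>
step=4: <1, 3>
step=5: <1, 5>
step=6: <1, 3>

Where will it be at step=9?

<1, 5>

Step-to-step displacements: <+0, +2>, <+0, -2>, <+0, +2>, <+0, -2>, <+0, +2>, <+0, -2> — a repeating cycle of length 2.
step 7: apply <+0, +2> → <1, 5>
step 8: apply <+0, -2> → <1, 3>
step 9: apply <+0, +2> → <1, 5>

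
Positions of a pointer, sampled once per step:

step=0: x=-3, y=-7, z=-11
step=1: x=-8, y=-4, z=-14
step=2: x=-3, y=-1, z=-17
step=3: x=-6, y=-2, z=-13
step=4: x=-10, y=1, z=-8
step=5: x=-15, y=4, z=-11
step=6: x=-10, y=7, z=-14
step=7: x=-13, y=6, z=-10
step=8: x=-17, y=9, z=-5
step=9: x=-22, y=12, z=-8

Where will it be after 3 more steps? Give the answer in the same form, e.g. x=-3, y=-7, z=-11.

Differencing gives (-5,+3,-3), (+5,+3,-3), (-3,-1,+4), (-4,+3,+5), (-5,+3,-3), (+5,+3,-3), (-3,-1,+4), (-4,+3,+5), (-5,+3,-3). This is the pattern (-5,+3,-3), (+5,+3,-3), (-3,-1,+4), (-4,+3,+5) repeated.
step 10: apply (+5,+3,-3) → x=-17, y=15, z=-11
step 11: apply (-3,-1,+4) → x=-20, y=14, z=-7
step 12: apply (-4,+3,+5) → x=-24, y=17, z=-2

x=-24, y=17, z=-2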